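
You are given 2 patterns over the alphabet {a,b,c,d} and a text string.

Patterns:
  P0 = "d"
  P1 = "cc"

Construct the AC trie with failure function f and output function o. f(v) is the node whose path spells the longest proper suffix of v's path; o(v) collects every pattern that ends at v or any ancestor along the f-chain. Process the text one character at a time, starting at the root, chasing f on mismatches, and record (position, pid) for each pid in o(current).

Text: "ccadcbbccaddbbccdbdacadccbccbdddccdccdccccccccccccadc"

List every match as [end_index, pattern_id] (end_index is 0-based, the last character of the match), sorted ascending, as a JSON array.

Build automaton:
Trie (insert patterns):
  0='ε' goto c→2 d→1
  1='d' goto ·  ←P0
  2='c' goto c→3
  3='cc' goto ·  ←P1

Failure links (BFS by depth):
  n1('d'): parent n0 fail=0; on 'd' 0 → fail=0;  out {0}∪∅={0}
  n2('c'): parent n0 fail=0; on 'c' 0 → fail=0;  out ∅∪∅=∅
  n3('cc'): parent n2 fail=0; on 'c' 0 → fail=2;  out {1}∪∅={1}

Text stream:
[0] read 'c'  n0⇒n2
[1] read 'c'  n2⇒n3  → match P1@[0:1]
[2] read 'a'  n3⇒n0 ·f
[3] read 'd'  n0⇒n1  → match P0@[3:3]
[4] read 'c'  n1⇒n2 ·f
[5] read 'b'  n2⇒n0 ·f
[6] read 'b'  n0⇒n0
[7] read 'c'  n0⇒n2
[8] read 'c'  n2⇒n3  → match P1@[7:8]
[9] read 'a'  n3⇒n0 ·f
[10] read 'd'  n0⇒n1  → match P0@[10:10]
[11] read 'd'  n1⇒n1 ·f  → match P0@[11:11]
[12] read 'b'  n1⇒n0 ·f
[13] read 'b'  n0⇒n0
[14] read 'c'  n0⇒n2
[15] read 'c'  n2⇒n3  → match P1@[14:15]
[16] read 'd'  n3⇒n1 ·f  → match P0@[16:16]
[17] read 'b'  n1⇒n0 ·f
[18] read 'd'  n0⇒n1  → match P0@[18:18]
[19] read 'a'  n1⇒n0 ·f
[20] read 'c'  n0⇒n2
[21] read 'a'  n2⇒n0 ·f
[22] read 'd'  n0⇒n1  → match P0@[22:22]
[23] read 'c'  n1⇒n2 ·f
[24] read 'c'  n2⇒n3  → match P1@[23:24]
[25] read 'b'  n3⇒n0 ·f
[26] read 'c'  n0⇒n2
[27] read 'c'  n2⇒n3  → match P1@[26:27]
[28] read 'b'  n3⇒n0 ·f
[29] read 'd'  n0⇒n1  → match P0@[29:29]
[30] read 'd'  n1⇒n1 ·f  → match P0@[30:30]
[31] read 'd'  n1⇒n1 ·f  → match P0@[31:31]
[32] read 'c'  n1⇒n2 ·f
[33] read 'c'  n2⇒n3  → match P1@[32:33]
[34] read 'd'  n3⇒n1 ·f  → match P0@[34:34]
[35] read 'c'  n1⇒n2 ·f
[36] read 'c'  n2⇒n3  → match P1@[35:36]
[37] read 'd'  n3⇒n1 ·f  → match P0@[37:37]
[38] read 'c'  n1⇒n2 ·f
[39] read 'c'  n2⇒n3  → match P1@[38:39]
[40] read 'c'  n3⇒n3 ·f  → match P1@[39:40]
[41] read 'c'  n3⇒n3 ·f  → match P1@[40:41]
[42] read 'c'  n3⇒n3 ·f  → match P1@[41:42]
[43] read 'c'  n3⇒n3 ·f  → match P1@[42:43]
[44] read 'c'  n3⇒n3 ·f  → match P1@[43:44]
[45] read 'c'  n3⇒n3 ·f  → match P1@[44:45]
[46] read 'c'  n3⇒n3 ·f  → match P1@[45:46]
[47] read 'c'  n3⇒n3 ·f  → match P1@[46:47]
[48] read 'c'  n3⇒n3 ·f  → match P1@[47:48]
[49] read 'c'  n3⇒n3 ·f  → match P1@[48:49]
[50] read 'a'  n3⇒n0 ·f
[51] read 'd'  n0⇒n1  → match P0@[51:51]
[52] read 'c'  n1⇒n2 ·f

All matches (sorted): [[1,1],[3,0],[8,1],[10,0],[11,0],[15,1],[16,0],[18,0],[22,0],[24,1],[27,1],[29,0],[30,0],[31,0],[33,1],[34,0],[36,1],[37,0],[39,1],[40,1],[41,1],[42,1],[43,1],[44,1],[45,1],[46,1],[47,1],[48,1],[49,1],[51,0]]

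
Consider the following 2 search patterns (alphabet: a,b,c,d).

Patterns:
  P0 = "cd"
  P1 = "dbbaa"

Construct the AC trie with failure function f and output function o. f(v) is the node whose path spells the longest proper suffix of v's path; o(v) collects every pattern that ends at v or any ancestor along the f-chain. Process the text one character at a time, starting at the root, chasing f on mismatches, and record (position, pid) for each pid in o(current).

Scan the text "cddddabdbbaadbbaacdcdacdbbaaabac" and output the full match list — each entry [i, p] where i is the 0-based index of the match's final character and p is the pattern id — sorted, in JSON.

Build automaton:
Trie (insert patterns):
  0='ε' goto c→1 d→3
  1='c' goto d→2
  2='cd' goto ·  ←P0
  3='d' goto b→4
  4='db' goto b→5
  5='dbb' goto a→6
  6='dbba' goto a→7
  7='dbbaa' goto ·  ←P1

Failure links (BFS by depth):
  fail(1) 'c': from fail(0)=0 chase 'c': 0 ⇒ 0;  out=∅∪out(0)=∅
  fail(3) 'd': from fail(0)=0 chase 'd': 0 ⇒ 0;  out=∅∪out(0)=∅
  fail(2) 'cd': from fail(1)=0 chase 'd': 0 ⇒ 3;  out={0}∪out(3)={0}
  fail(4) 'db': from fail(3)=0 chase 'b': 0 ⇒ 0;  out=∅∪out(0)=∅
  fail(5) 'dbb': from fail(4)=0 chase 'b': 0 ⇒ 0;  out=∅∪out(0)=∅
  fail(6) 'dbba': from fail(5)=0 chase 'a': 0 ⇒ 0;  out=∅∪out(0)=∅
  fail(7) 'dbbaa': from fail(6)=0 chase 'a': 0 ⇒ 0;  out={1}∪out(0)={1}

Run:
pos 0 'c': at 1
pos 1 'd': at 2  emit P0@[0:1]
pos 2 'd': at 3 (via fail)
pos 3 'd': at 3 (via fail)
pos 4 'd': at 3 (via fail)
pos 5 'a': at 0 (via fail)
pos 6 'b': at 0
pos 7 'd': at 3
pos 8 'b': at 4
pos 9 'b': at 5
pos 10 'a': at 6
pos 11 'a': at 7  emit P1@[7:11]
pos 12 'd': at 3 (via fail)
pos 13 'b': at 4
pos 14 'b': at 5
pos 15 'a': at 6
pos 16 'a': at 7  emit P1@[12:16]
pos 17 'c': at 1 (via fail)
pos 18 'd': at 2  emit P0@[17:18]
pos 19 'c': at 1 (via fail)
pos 20 'd': at 2  emit P0@[19:20]
pos 21 'a': at 0 (via fail)
pos 22 'c': at 1
pos 23 'd': at 2  emit P0@[22:23]
pos 24 'b': at 4 (via fail)
pos 25 'b': at 5
pos 26 'a': at 6
pos 27 'a': at 7  emit P1@[23:27]
pos 28 'a': at 0 (via fail)
pos 29 'b': at 0
pos 30 'a': at 0
pos 31 'c': at 1

All matches (sorted): [[1,0],[11,1],[16,1],[18,0],[20,0],[23,0],[27,1]]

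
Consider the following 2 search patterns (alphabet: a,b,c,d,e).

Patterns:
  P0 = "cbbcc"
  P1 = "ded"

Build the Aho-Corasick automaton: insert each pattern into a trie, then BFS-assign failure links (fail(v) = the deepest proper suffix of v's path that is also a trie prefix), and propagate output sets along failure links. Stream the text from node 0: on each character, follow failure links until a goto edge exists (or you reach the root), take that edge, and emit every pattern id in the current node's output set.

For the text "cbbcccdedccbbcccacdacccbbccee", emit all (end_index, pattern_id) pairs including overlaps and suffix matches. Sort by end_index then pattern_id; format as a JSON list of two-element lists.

Build automaton:
Trie (insert patterns):
  0='ε' goto c→1 d→6
  1='c' goto b→2
  2='cb' goto b→3
  3='cbb' goto c→4
  4='cbbc' goto c→5
  5='cbbcc' goto ·  ←P0
  6='d' goto e→7
  7='de' goto d→8
  8='ded' goto ·  ←P1

Failure links (BFS by depth):
  n1('c'): parent n0 fail=0; on 'c' 0 → fail=0;  out ∅∪∅=∅
  n6('d'): parent n0 fail=0; on 'd' 0 → fail=0;  out ∅∪∅=∅
  n2('cb'): parent n1 fail=0; on 'b' 0 → fail=0;  out ∅∪∅=∅
  n7('de'): parent n6 fail=0; on 'e' 0 → fail=0;  out ∅∪∅=∅
  n3('cbb'): parent n2 fail=0; on 'b' 0 → fail=0;  out ∅∪∅=∅
  n8('ded'): parent n7 fail=0; on 'd' 0 → fail=6;  out {1}∪∅={1}
  n4('cbbc'): parent n3 fail=0; on 'c' 0 → fail=1;  out ∅∪∅=∅
  n5('cbbcc'): parent n4 fail=1; on 'c' 1→0 → fail=1;  out {0}∪∅={0}

Text stream:
pos 0 'c': at 1
pos 1 'b': at 2
pos 2 'b': at 3
pos 3 'c': at 4
pos 4 'c': at 5  emit P0@[0:4]
pos 5 'c': at 1 (via fail)
pos 6 'd': at 6 (via fail)
pos 7 'e': at 7
pos 8 'd': at 8  emit P1@[6:8]
pos 9 'c': at 1 (via fail)
pos 10 'c': at 1 (via fail)
pos 11 'b': at 2
pos 12 'b': at 3
pos 13 'c': at 4
pos 14 'c': at 5  emit P0@[10:14]
pos 15 'c': at 1 (via fail)
pos 16 'a': at 0 (via fail)
pos 17 'c': at 1
pos 18 'd': at 6 (via fail)
pos 19 'a': at 0 (via fail)
pos 20 'c': at 1
pos 21 'c': at 1 (via fail)
pos 22 'c': at 1 (via fail)
pos 23 'b': at 2
pos 24 'b': at 3
pos 25 'c': at 4
pos 26 'c': at 5  emit P0@[22:26]
pos 27 'e': at 0 (via fail)
pos 28 'e': at 0

Matches: [[4,0],[8,1],[14,0],[26,0]]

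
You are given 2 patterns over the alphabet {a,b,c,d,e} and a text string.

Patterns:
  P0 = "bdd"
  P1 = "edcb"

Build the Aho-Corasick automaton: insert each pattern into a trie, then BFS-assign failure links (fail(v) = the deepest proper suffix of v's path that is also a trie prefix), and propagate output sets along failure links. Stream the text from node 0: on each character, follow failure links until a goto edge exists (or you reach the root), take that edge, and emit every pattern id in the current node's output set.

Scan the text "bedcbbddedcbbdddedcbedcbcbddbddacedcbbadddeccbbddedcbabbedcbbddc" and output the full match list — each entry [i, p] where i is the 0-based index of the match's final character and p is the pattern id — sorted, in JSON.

Construct AC machine:
Trie nodes:
  n0 'ε': b→1 e→4
  n1 'b': d→2
  n2 'bd': d→3
  n3 'bdd': ·  ←P0
  n4 'e': d→5
  n5 'ed': c→6
  n6 'edc': b→7
  n7 'edcb': ·  ←P1

BFS fail/out derivation:
  fail(1) 'b': from fail(0)=0 chase 'b': 0 ⇒ 0;  out=∅∪out(0)=∅
  fail(4) 'e': from fail(0)=0 chase 'e': 0 ⇒ 0;  out=∅∪out(0)=∅
  fail(2) 'bd': from fail(1)=0 chase 'd': 0 ⇒ 0;  out=∅∪out(0)=∅
  fail(5) 'ed': from fail(4)=0 chase 'd': 0 ⇒ 0;  out=∅∪out(0)=∅
  fail(3) 'bdd': from fail(2)=0 chase 'd': 0 ⇒ 0;  out={0}∪out(0)={0}
  fail(6) 'edc': from fail(5)=0 chase 'c': 0 ⇒ 0;  out=∅∪out(0)=∅
  fail(7) 'edcb': from fail(6)=0 chase 'b': 0 ⇒ 1;  out={1}∪out(1)={1}

Scan:
pos 0 'b': at 1
pos 1 'e': at 4 (via fail)
pos 2 'd': at 5
pos 3 'c': at 6
pos 4 'b': at 7  emit P1@[1:4]
pos 5 'b': at 1 (via fail)
pos 6 'd': at 2
pos 7 'd': at 3  emit P0@[5:7]
pos 8 'e': at 4 (via fail)
pos 9 'd': at 5
pos 10 'c': at 6
pos 11 'b': at 7  emit P1@[8:11]
pos 12 'b': at 1 (via fail)
pos 13 'd': at 2
pos 14 'd': at 3  emit P0@[12:14]
pos 15 'd': at 0 (via fail)
pos 16 'e': at 4
pos 17 'd': at 5
pos 18 'c': at 6
pos 19 'b': at 7  emit P1@[16:19]
pos 20 'e': at 4 (via fail)
pos 21 'd': at 5
pos 22 'c': at 6
pos 23 'b': at 7  emit P1@[20:23]
pos 24 'c': at 0 (via fail)
pos 25 'b': at 1
pos 26 'd': at 2
pos 27 'd': at 3  emit P0@[25:27]
pos 28 'b': at 1 (via fail)
pos 29 'd': at 2
pos 30 'd': at 3  emit P0@[28:30]
pos 31 'a': at 0 (via fail)
pos 32 'c': at 0
pos 33 'e': at 4
pos 34 'd': at 5
pos 35 'c': at 6
pos 36 'b': at 7  emit P1@[33:36]
pos 37 'b': at 1 (via fail)
pos 38 'a': at 0 (via fail)
pos 39 'd': at 0
pos 40 'd': at 0
pos 41 'd': at 0
pos 42 'e': at 4
pos 43 'c': at 0 (via fail)
pos 44 'c': at 0
pos 45 'b': at 1
pos 46 'b': at 1 (via fail)
pos 47 'd': at 2
pos 48 'd': at 3  emit P0@[46:48]
pos 49 'e': at 4 (via fail)
pos 50 'd': at 5
pos 51 'c': at 6
pos 52 'b': at 7  emit P1@[49:52]
pos 53 'a': at 0 (via fail)
pos 54 'b': at 1
pos 55 'b': at 1 (via fail)
pos 56 'e': at 4 (via fail)
pos 57 'd': at 5
pos 58 'c': at 6
pos 59 'b': at 7  emit P1@[56:59]
pos 60 'b': at 1 (via fail)
pos 61 'd': at 2
pos 62 'd': at 3  emit P0@[60:62]
pos 63 'c': at 0 (via fail)

All matches (sorted): [[4,1],[7,0],[11,1],[14,0],[19,1],[23,1],[27,0],[30,0],[36,1],[48,0],[52,1],[59,1],[62,0]]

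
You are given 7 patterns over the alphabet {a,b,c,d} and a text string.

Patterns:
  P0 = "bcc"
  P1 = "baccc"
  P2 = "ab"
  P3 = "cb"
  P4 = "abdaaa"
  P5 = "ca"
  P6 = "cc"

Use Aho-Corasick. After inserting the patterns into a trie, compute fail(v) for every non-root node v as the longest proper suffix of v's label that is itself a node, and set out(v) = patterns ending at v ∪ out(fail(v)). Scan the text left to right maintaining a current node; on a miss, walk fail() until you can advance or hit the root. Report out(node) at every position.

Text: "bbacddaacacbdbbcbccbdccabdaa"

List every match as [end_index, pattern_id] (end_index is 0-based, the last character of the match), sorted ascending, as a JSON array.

Build automaton:
Trie nodes:
  n0 'ε': a→8 b→1 c→10
  n1 'b': a→4 c→2
  n2 'bc': c→3
  n3 'bcc': ·  ←P0
  n4 'ba': c→5
  n5 'bac': c→6
  n6 'bacc': c→7
  n7 'baccc': ·  ←P1
  n8 'a': b→9
  n9 'ab': d→12  ←P2
  n10 'c': a→16 b→11 c→17
  n11 'cb': ·  ←P3
  n12 'abd': a→13
  n13 'abda': a→14
  n14 'abdaa': a→15
  n15 'abdaaa': ·  ←P4
  n16 'ca': ·  ←P5
  n17 'cc': ·  ←P6

Failure links (BFS by depth):
  fail(1) 'b': from fail(0)=0 chase 'b': 0 ⇒ 0;  out=∅∪out(0)=∅
  fail(8) 'a': from fail(0)=0 chase 'a': 0 ⇒ 0;  out=∅∪out(0)=∅
  fail(10) 'c': from fail(0)=0 chase 'c': 0 ⇒ 0;  out=∅∪out(0)=∅
  fail(2) 'bc': from fail(1)=0 chase 'c': 0 ⇒ 10;  out=∅∪out(10)=∅
  fail(4) 'ba': from fail(1)=0 chase 'a': 0 ⇒ 8;  out=∅∪out(8)=∅
  fail(9) 'ab': from fail(8)=0 chase 'b': 0 ⇒ 1;  out={2}∪out(1)={2}
  fail(11) 'cb': from fail(10)=0 chase 'b': 0 ⇒ 1;  out={3}∪out(1)={3}
  fail(16) 'ca': from fail(10)=0 chase 'a': 0 ⇒ 8;  out={5}∪out(8)={5}
  fail(17) 'cc': from fail(10)=0 chase 'c': 0 ⇒ 10;  out={6}∪out(10)={6}
  fail(3) 'bcc': from fail(2)=10 chase 'c': 10 ⇒ 17;  out={0}∪out(17)={0,6}
  fail(5) 'bac': from fail(4)=8 chase 'c': 8→0 ⇒ 10;  out=∅∪out(10)=∅
  fail(12) 'abd': from fail(9)=1 chase 'd': 1→0 ⇒ 0;  out=∅∪out(0)=∅
  fail(6) 'bacc': from fail(5)=10 chase 'c': 10 ⇒ 17;  out=∅∪out(17)={6}
  fail(13) 'abda': from fail(12)=0 chase 'a': 0 ⇒ 8;  out=∅∪out(8)=∅
  fail(7) 'baccc': from fail(6)=17 chase 'c': 17→10 ⇒ 17;  out={1}∪out(17)={1,6}
  fail(14) 'abdaa': from fail(13)=8 chase 'a': 8→0 ⇒ 8;  out=∅∪out(8)=∅
  fail(15) 'abdaaa': from fail(14)=8 chase 'a': 8→0 ⇒ 8;  out={4}∪out(8)={4}

Scan:
[0] read 'b'  n0⇒n1
[1] read 'b'  n1⇒n1 (fail-walked)
[2] read 'a'  n1⇒n4
[3] read 'c'  n4⇒n5
[4] read 'd'  n5⇒n0 (fail-walked)
[5] read 'd'  n0⇒n0
[6] read 'a'  n0⇒n8
[7] read 'a'  n8⇒n8 (fail-walked)
[8] read 'c'  n8⇒n10 (fail-walked)
[9] read 'a'  n10⇒n16  emit P5@[8:9]
[10] read 'c'  n16⇒n10 (fail-walked)
[11] read 'b'  n10⇒n11  emit P3@[10:11]
[12] read 'd'  n11⇒n0 (fail-walked)
[13] read 'b'  n0⇒n1
[14] read 'b'  n1⇒n1 (fail-walked)
[15] read 'c'  n1⇒n2
[16] read 'b'  n2⇒n11 (fail-walked)  emit P3@[15:16]
[17] read 'c'  n11⇒n2 (fail-walked)
[18] read 'c'  n2⇒n3  emit P0@[16:18],P6@[17:18]
[19] read 'b'  n3⇒n11 (fail-walked)  emit P3@[18:19]
[20] read 'd'  n11⇒n0 (fail-walked)
[21] read 'c'  n0⇒n10
[22] read 'c'  n10⇒n17  emit P6@[21:22]
[23] read 'a'  n17⇒n16 (fail-walked)  emit P5@[22:23]
[24] read 'b'  n16⇒n9 (fail-walked)  emit P2@[23:24]
[25] read 'd'  n9⇒n12
[26] read 'a'  n12⇒n13
[27] read 'a'  n13⇒n14

Result: [[9,5],[11,3],[16,3],[18,0],[18,6],[19,3],[22,6],[23,5],[24,2]]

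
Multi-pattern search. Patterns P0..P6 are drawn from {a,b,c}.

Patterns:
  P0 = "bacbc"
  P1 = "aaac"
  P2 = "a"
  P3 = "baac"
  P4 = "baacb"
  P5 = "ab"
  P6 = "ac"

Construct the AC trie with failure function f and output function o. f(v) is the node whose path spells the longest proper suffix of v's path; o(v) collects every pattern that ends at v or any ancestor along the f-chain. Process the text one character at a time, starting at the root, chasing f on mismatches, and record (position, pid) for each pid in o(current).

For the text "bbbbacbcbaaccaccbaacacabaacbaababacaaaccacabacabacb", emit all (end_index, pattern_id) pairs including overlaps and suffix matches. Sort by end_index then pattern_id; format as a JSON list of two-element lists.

Construct AC machine:
Trie (insert patterns):
  0='ε' goto a→6 b→1
  1='b' goto a→2
  2='ba' goto a→10 c→3
  3='bac' goto b→4
  4='bacb' goto c→5
  5='bacbc' goto ·  [P0 ends]
  6='a' goto a→7 b→13 c→14  [P2 ends]
  7='aa' goto a→8
  8='aaa' goto c→9
  9='aaac' goto ·  [P1 ends]
  10='baa' goto c→11
  11='baac' goto b→12  [P3 ends]
  12='baacb' goto ·  [P4 ends]
  13='ab' goto ·  [P5 ends]
  14='ac' goto ·  [P6 ends]

BFS fail/out derivation:
  fail(1) 'b': from fail(0)=0 chase 'b': 0 ⇒ 0;  out=∅∪out(0)=∅
  fail(6) 'a': from fail(0)=0 chase 'a': 0 ⇒ 0;  out={2}∪out(0)={2}
  fail(2) 'ba': from fail(1)=0 chase 'a': 0 ⇒ 6;  out=∅∪out(6)={2}
  fail(7) 'aa': from fail(6)=0 chase 'a': 0 ⇒ 6;  out=∅∪out(6)={2}
  fail(13) 'ab': from fail(6)=0 chase 'b': 0 ⇒ 1;  out={5}∪out(1)={5}
  fail(14) 'ac': from fail(6)=0 chase 'c': 0 ⇒ 0;  out={6}∪out(0)={6}
  fail(3) 'bac': from fail(2)=6 chase 'c': 6 ⇒ 14;  out=∅∪out(14)={6}
  fail(8) 'aaa': from fail(7)=6 chase 'a': 6 ⇒ 7;  out=∅∪out(7)={2}
  fail(10) 'baa': from fail(2)=6 chase 'a': 6 ⇒ 7;  out=∅∪out(7)={2}
  fail(4) 'bacb': from fail(3)=14 chase 'b': 14→0 ⇒ 1;  out=∅∪out(1)=∅
  fail(9) 'aaac': from fail(8)=7 chase 'c': 7→6 ⇒ 14;  out={1}∪out(14)={1,6}
  fail(11) 'baac': from fail(10)=7 chase 'c': 7→6 ⇒ 14;  out={3}∪out(14)={3,6}
  fail(5) 'bacbc': from fail(4)=1 chase 'c': 1→0 ⇒ 0;  out={0}∪out(0)={0}
  fail(12) 'baacb': from fail(11)=14 chase 'b': 14→0 ⇒ 1;  out={4}∪out(1)={4}

Scan:
[0] read 'b'  n0⇒n1
[1] read 'b'  n1⇒n1 (fail-walked)
[2] read 'b'  n1⇒n1 (fail-walked)
[3] read 'b'  n1⇒n1 (fail-walked)
[4] read 'a'  n1⇒n2  ** P2@[4:4]
[5] read 'c'  n2⇒n3  ** P6@[4:5]
[6] read 'b'  n3⇒n4
[7] read 'c'  n4⇒n5  ** P0@[3:7]
[8] read 'b'  n5⇒n1 (fail-walked)
[9] read 'a'  n1⇒n2  ** P2@[9:9]
[10] read 'a'  n2⇒n10  ** P2@[10:10]
[11] read 'c'  n10⇒n11  ** P3@[8:11],P6@[10:11]
[12] read 'c'  n11⇒n0 (fail-walked)
[13] read 'a'  n0⇒n6  ** P2@[13:13]
[14] read 'c'  n6⇒n14  ** P6@[13:14]
[15] read 'c'  n14⇒n0 (fail-walked)
[16] read 'b'  n0⇒n1
[17] read 'a'  n1⇒n2  ** P2@[17:17]
[18] read 'a'  n2⇒n10  ** P2@[18:18]
[19] read 'c'  n10⇒n11  ** P3@[16:19],P6@[18:19]
[20] read 'a'  n11⇒n6 (fail-walked)  ** P2@[20:20]
[21] read 'c'  n6⇒n14  ** P6@[20:21]
[22] read 'a'  n14⇒n6 (fail-walked)  ** P2@[22:22]
[23] read 'b'  n6⇒n13  ** P5@[22:23]
[24] read 'a'  n13⇒n2 (fail-walked)  ** P2@[24:24]
[25] read 'a'  n2⇒n10  ** P2@[25:25]
[26] read 'c'  n10⇒n11  ** P3@[23:26],P6@[25:26]
[27] read 'b'  n11⇒n12  ** P4@[23:27]
[28] read 'a'  n12⇒n2 (fail-walked)  ** P2@[28:28]
[29] read 'a'  n2⇒n10  ** P2@[29:29]
[30] read 'b'  n10⇒n13 (fail-walked)  ** P5@[29:30]
[31] read 'a'  n13⇒n2 (fail-walked)  ** P2@[31:31]
[32] read 'b'  n2⇒n13 (fail-walked)  ** P5@[31:32]
[33] read 'a'  n13⇒n2 (fail-walked)  ** P2@[33:33]
[34] read 'c'  n2⇒n3  ** P6@[33:34]
[35] read 'a'  n3⇒n6 (fail-walked)  ** P2@[35:35]
[36] read 'a'  n6⇒n7  ** P2@[36:36]
[37] read 'a'  n7⇒n8  ** P2@[37:37]
[38] read 'c'  n8⇒n9  ** P1@[35:38],P6@[37:38]
[39] read 'c'  n9⇒n0 (fail-walked)
[40] read 'a'  n0⇒n6  ** P2@[40:40]
[41] read 'c'  n6⇒n14  ** P6@[40:41]
[42] read 'a'  n14⇒n6 (fail-walked)  ** P2@[42:42]
[43] read 'b'  n6⇒n13  ** P5@[42:43]
[44] read 'a'  n13⇒n2 (fail-walked)  ** P2@[44:44]
[45] read 'c'  n2⇒n3  ** P6@[44:45]
[46] read 'a'  n3⇒n6 (fail-walked)  ** P2@[46:46]
[47] read 'b'  n6⇒n13  ** P5@[46:47]
[48] read 'a'  n13⇒n2 (fail-walked)  ** P2@[48:48]
[49] read 'c'  n2⇒n3  ** P6@[48:49]
[50] read 'b'  n3⇒n4

Matches: [[4,2],[5,6],[7,0],[9,2],[10,2],[11,3],[11,6],[13,2],[14,6],[17,2],[18,2],[19,3],[19,6],[20,2],[21,6],[22,2],[23,5],[24,2],[25,2],[26,3],[26,6],[27,4],[28,2],[29,2],[30,5],[31,2],[32,5],[33,2],[34,6],[35,2],[36,2],[37,2],[38,1],[38,6],[40,2],[41,6],[42,2],[43,5],[44,2],[45,6],[46,2],[47,5],[48,2],[49,6]]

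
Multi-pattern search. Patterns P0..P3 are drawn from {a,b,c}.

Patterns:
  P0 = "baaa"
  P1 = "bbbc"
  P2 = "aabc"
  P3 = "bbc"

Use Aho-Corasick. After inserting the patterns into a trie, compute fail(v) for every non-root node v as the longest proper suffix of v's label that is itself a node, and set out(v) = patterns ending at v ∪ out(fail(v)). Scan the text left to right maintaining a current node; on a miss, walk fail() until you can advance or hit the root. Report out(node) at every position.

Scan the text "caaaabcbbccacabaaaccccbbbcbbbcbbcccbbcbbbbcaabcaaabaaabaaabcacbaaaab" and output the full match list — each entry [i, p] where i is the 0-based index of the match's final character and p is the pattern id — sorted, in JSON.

Build automaton:
Trie (insert patterns):
  0='ε' goto a→8 b→1
  1='b' goto a→2 b→5
  2='ba' goto a→3
  3='baa' goto a→4
  4='baaa' goto ·  [P0 ends]
  5='bb' goto b→6 c→12
  6='bbb' goto c→7
  7='bbbc' goto ·  [P1 ends]
  8='a' goto a→9
  9='aa' goto b→10
  10='aab' goto c→11
  11='aabc' goto ·  [P2 ends]
  12='bbc' goto ·  [P3 ends]

Failure links (BFS by depth):
  fail(1) 'b': from fail(0)=0 chase 'b': 0 ⇒ 0;  out=∅∪out(0)=∅
  fail(8) 'a': from fail(0)=0 chase 'a': 0 ⇒ 0;  out=∅∪out(0)=∅
  fail(2) 'ba': from fail(1)=0 chase 'a': 0 ⇒ 8;  out=∅∪out(8)=∅
  fail(5) 'bb': from fail(1)=0 chase 'b': 0 ⇒ 1;  out=∅∪out(1)=∅
  fail(9) 'aa': from fail(8)=0 chase 'a': 0 ⇒ 8;  out=∅∪out(8)=∅
  fail(3) 'baa': from fail(2)=8 chase 'a': 8 ⇒ 9;  out=∅∪out(9)=∅
  fail(6) 'bbb': from fail(5)=1 chase 'b': 1 ⇒ 5;  out=∅∪out(5)=∅
  fail(10) 'aab': from fail(9)=8 chase 'b': 8→0 ⇒ 1;  out=∅∪out(1)=∅
  fail(12) 'bbc': from fail(5)=1 chase 'c': 1→0 ⇒ 0;  out={3}∪out(0)={3}
  fail(4) 'baaa': from fail(3)=9 chase 'a': 9→8 ⇒ 9;  out={0}∪out(9)={0}
  fail(7) 'bbbc': from fail(6)=5 chase 'c': 5 ⇒ 12;  out={1}∪out(12)={1,3}
  fail(11) 'aabc': from fail(10)=1 chase 'c': 1→0 ⇒ 0;  out={2}∪out(0)={2}

Run:
i=0 'c': node 0→0
i=1 'a': node 0→8
i=2 'a': node 8→9
i=3 'a': node 9→9 (via fail)
i=4 'a': node 9→9 (via fail)
i=5 'b': node 9→10
i=6 'c': node 10→11  ** P2@[3:6]
i=7 'b': node 11→1 (via fail)
i=8 'b': node 1→5
i=9 'c': node 5→12  ** P3@[7:9]
i=10 'c': node 12→0 (via fail)
i=11 'a': node 0→8
i=12 'c': node 8→0 (via fail)
i=13 'a': node 0→8
i=14 'b': node 8→1 (via fail)
i=15 'a': node 1→2
i=16 'a': node 2→3
i=17 'a': node 3→4  ** P0@[14:17]
i=18 'c': node 4→0 (via fail)
i=19 'c': node 0→0
i=20 'c': node 0→0
i=21 'c': node 0→0
i=22 'b': node 0→1
i=23 'b': node 1→5
i=24 'b': node 5→6
i=25 'c': node 6→7  ** P1@[22:25],P3@[23:25]
i=26 'b': node 7→1 (via fail)
i=27 'b': node 1→5
i=28 'b': node 5→6
i=29 'c': node 6→7  ** P1@[26:29],P3@[27:29]
i=30 'b': node 7→1 (via fail)
i=31 'b': node 1→5
i=32 'c': node 5→12  ** P3@[30:32]
i=33 'c': node 12→0 (via fail)
i=34 'c': node 0→0
i=35 'b': node 0→1
i=36 'b': node 1→5
i=37 'c': node 5→12  ** P3@[35:37]
i=38 'b': node 12→1 (via fail)
i=39 'b': node 1→5
i=40 'b': node 5→6
i=41 'b': node 6→6 (via fail)
i=42 'c': node 6→7  ** P1@[39:42],P3@[40:42]
i=43 'a': node 7→8 (via fail)
i=44 'a': node 8→9
i=45 'b': node 9→10
i=46 'c': node 10→11  ** P2@[43:46]
i=47 'a': node 11→8 (via fail)
i=48 'a': node 8→9
i=49 'a': node 9→9 (via fail)
i=50 'b': node 9→10
i=51 'a': node 10→2 (via fail)
i=52 'a': node 2→3
i=53 'a': node 3→4  ** P0@[50:53]
i=54 'b': node 4→10 (via fail)
i=55 'a': node 10→2 (via fail)
i=56 'a': node 2→3
i=57 'a': node 3→4  ** P0@[54:57]
i=58 'b': node 4→10 (via fail)
i=59 'c': node 10→11  ** P2@[56:59]
i=60 'a': node 11→8 (via fail)
i=61 'c': node 8→0 (via fail)
i=62 'b': node 0→1
i=63 'a': node 1→2
i=64 'a': node 2→3
i=65 'a': node 3→4  ** P0@[62:65]
i=66 'a': node 4→9 (via fail)
i=67 'b': node 9→10

All matches (sorted): [[6,2],[9,3],[17,0],[25,1],[25,3],[29,1],[29,3],[32,3],[37,3],[42,1],[42,3],[46,2],[53,0],[57,0],[59,2],[65,0]]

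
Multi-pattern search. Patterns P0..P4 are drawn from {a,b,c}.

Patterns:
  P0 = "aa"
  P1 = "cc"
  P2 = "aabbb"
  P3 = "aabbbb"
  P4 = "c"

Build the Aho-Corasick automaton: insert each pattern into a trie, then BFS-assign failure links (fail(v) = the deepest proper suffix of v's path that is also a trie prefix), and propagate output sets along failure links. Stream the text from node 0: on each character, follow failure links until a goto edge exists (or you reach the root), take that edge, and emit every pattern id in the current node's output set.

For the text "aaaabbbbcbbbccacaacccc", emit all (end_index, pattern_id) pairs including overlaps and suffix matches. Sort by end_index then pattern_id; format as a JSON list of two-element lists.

Build:
Trie (insert patterns):
  n0 'ε': a→1 c→3
  n1 'a': a→2
  n2 'aa': b→5  ←P0
  n3 'c': c→4  ←P4
  n4 'cc': ·  ←P1
  n5 'aab': b→6
  n6 'aabb': b→7
  n7 'aabbb': b→8  ←P2
  n8 'aabbbb': ·  ←P3

BFS fail/out derivation:
  fail(1) 'a': from fail(0)=0 chase 'a': 0 ⇒ 0;  out=∅∪out(0)=∅
  fail(3) 'c': from fail(0)=0 chase 'c': 0 ⇒ 0;  out={4}∪out(0)={4}
  fail(2) 'aa': from fail(1)=0 chase 'a': 0 ⇒ 1;  out={0}∪out(1)={0}
  fail(4) 'cc': from fail(3)=0 chase 'c': 0 ⇒ 3;  out={1}∪out(3)={1,4}
  fail(5) 'aab': from fail(2)=1 chase 'b': 1→0 ⇒ 0;  out=∅∪out(0)=∅
  fail(6) 'aabb': from fail(5)=0 chase 'b': 0 ⇒ 0;  out=∅∪out(0)=∅
  fail(7) 'aabbb': from fail(6)=0 chase 'b': 0 ⇒ 0;  out={2}∪out(0)={2}
  fail(8) 'aabbbb': from fail(7)=0 chase 'b': 0 ⇒ 0;  out={3}∪out(0)={3}

Run:
i=0 'a': node 0→1
i=1 'a': node 1→2  emit P0@[0:1]
i=2 'a': node 2→2 (via fail)  emit P0@[1:2]
i=3 'a': node 2→2 (via fail)  emit P0@[2:3]
i=4 'b': node 2→5
i=5 'b': node 5→6
i=6 'b': node 6→7  emit P2@[2:6]
i=7 'b': node 7→8  emit P3@[2:7]
i=8 'c': node 8→3 (via fail)  emit P4@[8:8]
i=9 'b': node 3→0 (via fail)
i=10 'b': node 0→0
i=11 'b': node 0→0
i=12 'c': node 0→3  emit P4@[12:12]
i=13 'c': node 3→4  emit P1@[12:13],P4@[13:13]
i=14 'a': node 4→1 (via fail)
i=15 'c': node 1→3 (via fail)  emit P4@[15:15]
i=16 'a': node 3→1 (via fail)
i=17 'a': node 1→2  emit P0@[16:17]
i=18 'c': node 2→3 (via fail)  emit P4@[18:18]
i=19 'c': node 3→4  emit P1@[18:19],P4@[19:19]
i=20 'c': node 4→4 (via fail)  emit P1@[19:20],P4@[20:20]
i=21 'c': node 4→4 (via fail)  emit P1@[20:21],P4@[21:21]

Matches: [[1,0],[2,0],[3,0],[6,2],[7,3],[8,4],[12,4],[13,1],[13,4],[15,4],[17,0],[18,4],[19,1],[19,4],[20,1],[20,4],[21,1],[21,4]]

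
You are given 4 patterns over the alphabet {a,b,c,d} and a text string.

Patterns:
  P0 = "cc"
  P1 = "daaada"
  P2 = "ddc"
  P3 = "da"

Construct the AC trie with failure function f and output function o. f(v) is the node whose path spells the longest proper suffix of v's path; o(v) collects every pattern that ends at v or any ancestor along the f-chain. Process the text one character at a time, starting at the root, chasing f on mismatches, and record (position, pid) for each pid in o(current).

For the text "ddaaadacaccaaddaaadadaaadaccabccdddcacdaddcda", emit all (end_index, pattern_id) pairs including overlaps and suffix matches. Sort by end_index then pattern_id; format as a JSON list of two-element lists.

Build:
Trie nodes:
  0='ε' goto c→1 d→3
  1='c' goto c→2
  2='cc' goto ·  ←P0
  3='d' goto a→4 d→9
  4='da' goto a→5  ←P3
  5='daa' goto a→6
  6='daaa' goto d→7
  7='daaad' goto a→8
  8='daaada' goto ·  ←P1
  9='dd' goto c→10
  10='ddc' goto ·  ←P2

BFS fail/out derivation:
  fail(1) 'c': from fail(0)=0 chase 'c': 0 ⇒ 0;  out=∅∪out(0)=∅
  fail(3) 'd': from fail(0)=0 chase 'd': 0 ⇒ 0;  out=∅∪out(0)=∅
  fail(2) 'cc': from fail(1)=0 chase 'c': 0 ⇒ 1;  out={0}∪out(1)={0}
  fail(4) 'da': from fail(3)=0 chase 'a': 0 ⇒ 0;  out={3}∪out(0)={3}
  fail(9) 'dd': from fail(3)=0 chase 'd': 0 ⇒ 3;  out=∅∪out(3)=∅
  fail(5) 'daa': from fail(4)=0 chase 'a': 0 ⇒ 0;  out=∅∪out(0)=∅
  fail(10) 'ddc': from fail(9)=3 chase 'c': 3→0 ⇒ 1;  out={2}∪out(1)={2}
  fail(6) 'daaa': from fail(5)=0 chase 'a': 0 ⇒ 0;  out=∅∪out(0)=∅
  fail(7) 'daaad': from fail(6)=0 chase 'd': 0 ⇒ 3;  out=∅∪out(3)=∅
  fail(8) 'daaada': from fail(7)=3 chase 'a': 3 ⇒ 4;  out={1}∪out(4)={1,3}

Scan:
pos 0 'd': at 3
pos 1 'd': at 9
pos 2 'a': at 4 (fail-walked)  ** P3@[1:2]
pos 3 'a': at 5
pos 4 'a': at 6
pos 5 'd': at 7
pos 6 'a': at 8  ** P1@[1:6],P3@[5:6]
pos 7 'c': at 1 (fail-walked)
pos 8 'a': at 0 (fail-walked)
pos 9 'c': at 1
pos 10 'c': at 2  ** P0@[9:10]
pos 11 'a': at 0 (fail-walked)
pos 12 'a': at 0
pos 13 'd': at 3
pos 14 'd': at 9
pos 15 'a': at 4 (fail-walked)  ** P3@[14:15]
pos 16 'a': at 5
pos 17 'a': at 6
pos 18 'd': at 7
pos 19 'a': at 8  ** P1@[14:19],P3@[18:19]
pos 20 'd': at 3 (fail-walked)
pos 21 'a': at 4  ** P3@[20:21]
pos 22 'a': at 5
pos 23 'a': at 6
pos 24 'd': at 7
pos 25 'a': at 8  ** P1@[20:25],P3@[24:25]
pos 26 'c': at 1 (fail-walked)
pos 27 'c': at 2  ** P0@[26:27]
pos 28 'a': at 0 (fail-walked)
pos 29 'b': at 0
pos 30 'c': at 1
pos 31 'c': at 2  ** P0@[30:31]
pos 32 'd': at 3 (fail-walked)
pos 33 'd': at 9
pos 34 'd': at 9 (fail-walked)
pos 35 'c': at 10  ** P2@[33:35]
pos 36 'a': at 0 (fail-walked)
pos 37 'c': at 1
pos 38 'd': at 3 (fail-walked)
pos 39 'a': at 4  ** P3@[38:39]
pos 40 'd': at 3 (fail-walked)
pos 41 'd': at 9
pos 42 'c': at 10  ** P2@[40:42]
pos 43 'd': at 3 (fail-walked)
pos 44 'a': at 4  ** P3@[43:44]

Matches: [[2,3],[6,1],[6,3],[10,0],[15,3],[19,1],[19,3],[21,3],[25,1],[25,3],[27,0],[31,0],[35,2],[39,3],[42,2],[44,3]]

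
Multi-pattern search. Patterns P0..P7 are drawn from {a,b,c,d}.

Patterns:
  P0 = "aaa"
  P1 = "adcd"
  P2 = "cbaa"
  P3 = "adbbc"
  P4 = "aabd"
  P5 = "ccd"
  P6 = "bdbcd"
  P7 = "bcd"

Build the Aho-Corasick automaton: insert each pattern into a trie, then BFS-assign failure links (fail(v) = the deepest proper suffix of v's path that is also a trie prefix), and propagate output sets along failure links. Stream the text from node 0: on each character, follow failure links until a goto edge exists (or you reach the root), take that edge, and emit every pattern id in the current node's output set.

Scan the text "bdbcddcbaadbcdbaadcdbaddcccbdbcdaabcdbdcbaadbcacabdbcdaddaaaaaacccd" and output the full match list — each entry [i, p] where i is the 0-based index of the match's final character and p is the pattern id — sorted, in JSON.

Build automaton:
Trie nodes:
  n0 'ε': a→1 b→18 c→7
  n1 'a': a→2 d→4
  n2 'aa': a→3 b→14
  n3 'aaa': ·  ←P0
  n4 'ad': b→11 c→5
  n5 'adc': d→6
  n6 'adcd': ·  ←P1
  n7 'c': b→8 c→16
  n8 'cb': a→9
  n9 'cba': a→10
  n10 'cbaa': ·  ←P2
  n11 'adb': b→12
  n12 'adbb': c→13
  n13 'adbbc': ·  ←P3
  n14 'aab': d→15
  n15 'aabd': ·  ←P4
  n16 'cc': d→17
  n17 'ccd': ·  ←P5
  n18 'b': c→23 d→19
  n19 'bd': b→20
  n20 'bdb': c→21
  n21 'bdbc': d→22
  n22 'bdbcd': ·  ←P6
  n23 'bc': d→24
  n24 'bcd': ·  ←P7

Failure links (BFS by depth):
  n1('a'): parent n0 fail=0; on 'a' 0 → fail=0;  out ∅∪∅=∅
  n7('c'): parent n0 fail=0; on 'c' 0 → fail=0;  out ∅∪∅=∅
  n18('b'): parent n0 fail=0; on 'b' 0 → fail=0;  out ∅∪∅=∅
  n2('aa'): parent n1 fail=0; on 'a' 0 → fail=1;  out ∅∪∅=∅
  n4('ad'): parent n1 fail=0; on 'd' 0 → fail=0;  out ∅∪∅=∅
  n8('cb'): parent n7 fail=0; on 'b' 0 → fail=18;  out ∅∪∅=∅
  n16('cc'): parent n7 fail=0; on 'c' 0 → fail=7;  out ∅∪∅=∅
  n19('bd'): parent n18 fail=0; on 'd' 0 → fail=0;  out ∅∪∅=∅
  n23('bc'): parent n18 fail=0; on 'c' 0 → fail=7;  out ∅∪∅=∅
  n3('aaa'): parent n2 fail=1; on 'a' 1 → fail=2;  out {0}∪∅={0}
  n5('adc'): parent n4 fail=0; on 'c' 0 → fail=7;  out ∅∪∅=∅
  n9('cba'): parent n8 fail=18; on 'a' 18→0 → fail=1;  out ∅∪∅=∅
  n11('adb'): parent n4 fail=0; on 'b' 0 → fail=18;  out ∅∪∅=∅
  n14('aab'): parent n2 fail=1; on 'b' 1→0 → fail=18;  out ∅∪∅=∅
  n17('ccd'): parent n16 fail=7; on 'd' 7→0 → fail=0;  out {5}∪∅={5}
  n20('bdb'): parent n19 fail=0; on 'b' 0 → fail=18;  out ∅∪∅=∅
  n24('bcd'): parent n23 fail=7; on 'd' 7→0 → fail=0;  out {7}∪∅={7}
  n6('adcd'): parent n5 fail=7; on 'd' 7→0 → fail=0;  out {1}∪∅={1}
  n10('cbaa'): parent n9 fail=1; on 'a' 1 → fail=2;  out {2}∪∅={2}
  n12('adbb'): parent n11 fail=18; on 'b' 18→0 → fail=18;  out ∅∪∅=∅
  n15('aabd'): parent n14 fail=18; on 'd' 18 → fail=19;  out {4}∪∅={4}
  n21('bdbc'): parent n20 fail=18; on 'c' 18 → fail=23;  out ∅∪∅=∅
  n13('adbbc'): parent n12 fail=18; on 'c' 18 → fail=23;  out {3}∪∅={3}
  n22('bdbcd'): parent n21 fail=23; on 'd' 23 → fail=24;  out {6}∪{7}={6,7}

Text stream:
i=0 'b': node 0→18
i=1 'd': node 18→19
i=2 'b': node 19→20
i=3 'c': node 20→21
i=4 'd': node 21→22  → match P6@[0:4],P7@[2:4]
i=5 'd': node 22→0 (via fail)
i=6 'c': node 0→7
i=7 'b': node 7→8
i=8 'a': node 8→9
i=9 'a': node 9→10  → match P2@[6:9]
i=10 'd': node 10→4 (via fail)
i=11 'b': node 4→11
i=12 'c': node 11→23 (via fail)
i=13 'd': node 23→24  → match P7@[11:13]
i=14 'b': node 24→18 (via fail)
i=15 'a': node 18→1 (via fail)
i=16 'a': node 1→2
i=17 'd': node 2→4 (via fail)
i=18 'c': node 4→5
i=19 'd': node 5→6  → match P1@[16:19]
i=20 'b': node 6→18 (via fail)
i=21 'a': node 18→1 (via fail)
i=22 'd': node 1→4
i=23 'd': node 4→0 (via fail)
i=24 'c': node 0→7
i=25 'c': node 7→16
i=26 'c': node 16→16 (via fail)
i=27 'b': node 16→8 (via fail)
i=28 'd': node 8→19 (via fail)
i=29 'b': node 19→20
i=30 'c': node 20→21
i=31 'd': node 21→22  → match P6@[27:31],P7@[29:31]
i=32 'a': node 22→1 (via fail)
i=33 'a': node 1→2
i=34 'b': node 2→14
i=35 'c': node 14→23 (via fail)
i=36 'd': node 23→24  → match P7@[34:36]
i=37 'b': node 24→18 (via fail)
i=38 'd': node 18→19
i=39 'c': node 19→7 (via fail)
i=40 'b': node 7→8
i=41 'a': node 8→9
i=42 'a': node 9→10  → match P2@[39:42]
i=43 'd': node 10→4 (via fail)
i=44 'b': node 4→11
i=45 'c': node 11→23 (via fail)
i=46 'a': node 23→1 (via fail)
i=47 'c': node 1→7 (via fail)
i=48 'a': node 7→1 (via fail)
i=49 'b': node 1→18 (via fail)
i=50 'd': node 18→19
i=51 'b': node 19→20
i=52 'c': node 20→21
i=53 'd': node 21→22  → match P6@[49:53],P7@[51:53]
i=54 'a': node 22→1 (via fail)
i=55 'd': node 1→4
i=56 'd': node 4→0 (via fail)
i=57 'a': node 0→1
i=58 'a': node 1→2
i=59 'a': node 2→3  → match P0@[57:59]
i=60 'a': node 3→3 (via fail)  → match P0@[58:60]
i=61 'a': node 3→3 (via fail)  → match P0@[59:61]
i=62 'a': node 3→3 (via fail)  → match P0@[60:62]
i=63 'c': node 3→7 (via fail)
i=64 'c': node 7→16
i=65 'c': node 16→16 (via fail)
i=66 'd': node 16→17  → match P5@[64:66]

All matches (sorted): [[4,6],[4,7],[9,2],[13,7],[19,1],[31,6],[31,7],[36,7],[42,2],[53,6],[53,7],[59,0],[60,0],[61,0],[62,0],[66,5]]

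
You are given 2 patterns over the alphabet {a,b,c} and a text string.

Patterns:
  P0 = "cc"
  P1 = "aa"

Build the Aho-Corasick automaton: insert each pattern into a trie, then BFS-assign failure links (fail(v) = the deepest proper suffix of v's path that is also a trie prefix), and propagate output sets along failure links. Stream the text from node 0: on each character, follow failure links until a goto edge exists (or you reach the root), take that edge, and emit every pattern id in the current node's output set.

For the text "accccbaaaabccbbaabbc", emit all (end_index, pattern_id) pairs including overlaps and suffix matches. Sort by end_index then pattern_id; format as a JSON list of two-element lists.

Build automaton:
Trie nodes:
  n0 'ε': a→3 c→1
  n1 'c': c→2
  n2 'cc': ·  [P0 ends]
  n3 'a': a→4
  n4 'aa': ·  [P1 ends]

BFS fail/out derivation:
  fail(1) 'c': from fail(0)=0 chase 'c': 0 ⇒ 0;  out=∅∪out(0)=∅
  fail(3) 'a': from fail(0)=0 chase 'a': 0 ⇒ 0;  out=∅∪out(0)=∅
  fail(2) 'cc': from fail(1)=0 chase 'c': 0 ⇒ 1;  out={0}∪out(1)={0}
  fail(4) 'aa': from fail(3)=0 chase 'a': 0 ⇒ 3;  out={1}∪out(3)={1}

Text stream:
pos 0 'a': at 3
pos 1 'c': at 1 (fail-walked)
pos 2 'c': at 2  ** P0@[1:2]
pos 3 'c': at 2 (fail-walked)  ** P0@[2:3]
pos 4 'c': at 2 (fail-walked)  ** P0@[3:4]
pos 5 'b': at 0 (fail-walked)
pos 6 'a': at 3
pos 7 'a': at 4  ** P1@[6:7]
pos 8 'a': at 4 (fail-walked)  ** P1@[7:8]
pos 9 'a': at 4 (fail-walked)  ** P1@[8:9]
pos 10 'b': at 0 (fail-walked)
pos 11 'c': at 1
pos 12 'c': at 2  ** P0@[11:12]
pos 13 'b': at 0 (fail-walked)
pos 14 'b': at 0
pos 15 'a': at 3
pos 16 'a': at 4  ** P1@[15:16]
pos 17 'b': at 0 (fail-walked)
pos 18 'b': at 0
pos 19 'c': at 1

Matches: [[2,0],[3,0],[4,0],[7,1],[8,1],[9,1],[12,0],[16,1]]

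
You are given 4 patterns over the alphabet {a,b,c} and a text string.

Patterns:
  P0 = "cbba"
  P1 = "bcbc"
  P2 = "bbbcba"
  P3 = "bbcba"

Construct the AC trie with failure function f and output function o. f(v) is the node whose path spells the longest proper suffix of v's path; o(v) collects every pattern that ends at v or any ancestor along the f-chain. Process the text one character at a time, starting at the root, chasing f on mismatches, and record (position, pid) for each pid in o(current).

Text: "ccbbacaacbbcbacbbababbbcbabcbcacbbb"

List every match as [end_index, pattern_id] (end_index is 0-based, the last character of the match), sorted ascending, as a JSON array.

Build automaton:
Trie (insert patterns):
  0='ε' goto b→5 c→1
  1='c' goto b→2
  2='cb' goto b→3
  3='cbb' goto a→4
  4='cbba' goto ·  [P0 ends]
  5='b' goto b→9 c→6
  6='bc' goto b→7
  7='bcb' goto c→8
  8='bcbc' goto ·  [P1 ends]
  9='bb' goto b→10 c→14
  10='bbb' goto c→11
  11='bbbc' goto b→12
  12='bbbcb' goto a→13
  13='bbbcba' goto ·  [P2 ends]
  14='bbc' goto b→15
  15='bbcb' goto a→16
  16='bbcba' goto ·  [P3 ends]

BFS fail/out derivation:
  n1('c'): parent n0 fail=0; on 'c' 0 → fail=0;  out ∅∪∅=∅
  n5('b'): parent n0 fail=0; on 'b' 0 → fail=0;  out ∅∪∅=∅
  n2('cb'): parent n1 fail=0; on 'b' 0 → fail=5;  out ∅∪∅=∅
  n6('bc'): parent n5 fail=0; on 'c' 0 → fail=1;  out ∅∪∅=∅
  n9('bb'): parent n5 fail=0; on 'b' 0 → fail=5;  out ∅∪∅=∅
  n3('cbb'): parent n2 fail=5; on 'b' 5 → fail=9;  out ∅∪∅=∅
  n7('bcb'): parent n6 fail=1; on 'b' 1 → fail=2;  out ∅∪∅=∅
  n10('bbb'): parent n9 fail=5; on 'b' 5 → fail=9;  out ∅∪∅=∅
  n14('bbc'): parent n9 fail=5; on 'c' 5 → fail=6;  out ∅∪∅=∅
  n4('cbba'): parent n3 fail=9; on 'a' 9→5→0 → fail=0;  out {0}∪∅={0}
  n8('bcbc'): parent n7 fail=2; on 'c' 2→5 → fail=6;  out {1}∪∅={1}
  n11('bbbc'): parent n10 fail=9; on 'c' 9 → fail=14;  out ∅∪∅=∅
  n15('bbcb'): parent n14 fail=6; on 'b' 6 → fail=7;  out ∅∪∅=∅
  n12('bbbcb'): parent n11 fail=14; on 'b' 14 → fail=15;  out ∅∪∅=∅
  n16('bbcba'): parent n15 fail=7; on 'a' 7→2→5→0 → fail=0;  out {3}∪∅={3}
  n13('bbbcba'): parent n12 fail=15; on 'a' 15 → fail=16;  out {2}∪{3}={2,3}

Text stream:
pos 0 'c': at 1
pos 1 'c': at 1 ·f
pos 2 'b': at 2
pos 3 'b': at 3
pos 4 'a': at 4  emit P0@[1:4]
pos 5 'c': at 1 ·f
pos 6 'a': at 0 ·f
pos 7 'a': at 0
pos 8 'c': at 1
pos 9 'b': at 2
pos 10 'b': at 3
pos 11 'c': at 14 ·f
pos 12 'b': at 15
pos 13 'a': at 16  emit P3@[9:13]
pos 14 'c': at 1 ·f
pos 15 'b': at 2
pos 16 'b': at 3
pos 17 'a': at 4  emit P0@[14:17]
pos 18 'b': at 5 ·f
pos 19 'a': at 0 ·f
pos 20 'b': at 5
pos 21 'b': at 9
pos 22 'b': at 10
pos 23 'c': at 11
pos 24 'b': at 12
pos 25 'a': at 13  emit P2@[20:25],P3@[21:25]
pos 26 'b': at 5 ·f
pos 27 'c': at 6
pos 28 'b': at 7
pos 29 'c': at 8  emit P1@[26:29]
pos 30 'a': at 0 ·f
pos 31 'c': at 1
pos 32 'b': at 2
pos 33 'b': at 3
pos 34 'b': at 10 ·f

Matches: [[4,0],[13,3],[17,0],[25,2],[25,3],[29,1]]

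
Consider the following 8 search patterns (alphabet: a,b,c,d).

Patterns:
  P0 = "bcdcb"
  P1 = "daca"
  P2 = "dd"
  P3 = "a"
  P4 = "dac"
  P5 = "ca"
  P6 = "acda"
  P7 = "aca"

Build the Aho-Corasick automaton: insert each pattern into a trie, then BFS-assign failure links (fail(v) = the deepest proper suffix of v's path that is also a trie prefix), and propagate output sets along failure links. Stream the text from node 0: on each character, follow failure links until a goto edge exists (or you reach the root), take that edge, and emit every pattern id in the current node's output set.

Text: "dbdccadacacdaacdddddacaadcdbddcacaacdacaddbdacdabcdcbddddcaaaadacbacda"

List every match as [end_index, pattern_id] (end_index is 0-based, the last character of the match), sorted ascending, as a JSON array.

Build:
Trie nodes:
  n0 'ε': a→11 b→1 c→12 d→6
  n1 'b': c→2
  n2 'bc': d→3
  n3 'bcd': c→4
  n4 'bcdc': b→5
  n5 'bcdcb': ·  ←P0
  n6 'd': a→7 d→10
  n7 'da': c→8
  n8 'dac': a→9  ←P4
  n9 'daca': ·  ←P1
  n10 'dd': ·  ←P2
  n11 'a': c→14  ←P3
  n12 'c': a→13
  n13 'ca': ·  ←P5
  n14 'ac': a→17 d→15
  n15 'acd': a→16
  n16 'acda': ·  ←P6
  n17 'aca': ·  ←P7

Failure links (BFS by depth):
  fail(1) 'b': from fail(0)=0 chase 'b': 0 ⇒ 0;  out=∅∪out(0)=∅
  fail(6) 'd': from fail(0)=0 chase 'd': 0 ⇒ 0;  out=∅∪out(0)=∅
  fail(11) 'a': from fail(0)=0 chase 'a': 0 ⇒ 0;  out={3}∪out(0)={3}
  fail(12) 'c': from fail(0)=0 chase 'c': 0 ⇒ 0;  out=∅∪out(0)=∅
  fail(2) 'bc': from fail(1)=0 chase 'c': 0 ⇒ 12;  out=∅∪out(12)=∅
  fail(7) 'da': from fail(6)=0 chase 'a': 0 ⇒ 11;  out=∅∪out(11)={3}
  fail(10) 'dd': from fail(6)=0 chase 'd': 0 ⇒ 6;  out={2}∪out(6)={2}
  fail(13) 'ca': from fail(12)=0 chase 'a': 0 ⇒ 11;  out={5}∪out(11)={3,5}
  fail(14) 'ac': from fail(11)=0 chase 'c': 0 ⇒ 12;  out=∅∪out(12)=∅
  fail(3) 'bcd': from fail(2)=12 chase 'd': 12→0 ⇒ 6;  out=∅∪out(6)=∅
  fail(8) 'dac': from fail(7)=11 chase 'c': 11 ⇒ 14;  out={4}∪out(14)={4}
  fail(15) 'acd': from fail(14)=12 chase 'd': 12→0 ⇒ 6;  out=∅∪out(6)=∅
  fail(17) 'aca': from fail(14)=12 chase 'a': 12 ⇒ 13;  out={7}∪out(13)={3,5,7}
  fail(4) 'bcdc': from fail(3)=6 chase 'c': 6→0 ⇒ 12;  out=∅∪out(12)=∅
  fail(9) 'daca': from fail(8)=14 chase 'a': 14 ⇒ 17;  out={1}∪out(17)={1,3,5,7}
  fail(16) 'acda': from fail(15)=6 chase 'a': 6 ⇒ 7;  out={6}∪out(7)={3,6}
  fail(5) 'bcdcb': from fail(4)=12 chase 'b': 12→0 ⇒ 1;  out={0}∪out(1)={0}

Text stream:
i=0 'd': node 0→6
i=1 'b': node 6→1 (fail-walked)
i=2 'd': node 1→6 (fail-walked)
i=3 'c': node 6→12 (fail-walked)
i=4 'c': node 12→12 (fail-walked)
i=5 'a': node 12→13  ** P3@[5:5],P5@[4:5]
i=6 'd': node 13→6 (fail-walked)
i=7 'a': node 6→7  ** P3@[7:7]
i=8 'c': node 7→8  ** P4@[6:8]
i=9 'a': node 8→9  ** P1@[6:9],P3@[9:9],P5@[8:9],P7@[7:9]
i=10 'c': node 9→14 (fail-walked)
i=11 'd': node 14→15
i=12 'a': node 15→16  ** P3@[12:12],P6@[9:12]
i=13 'a': node 16→11 (fail-walked)  ** P3@[13:13]
i=14 'c': node 11→14
i=15 'd': node 14→15
i=16 'd': node 15→10 (fail-walked)  ** P2@[15:16]
i=17 'd': node 10→10 (fail-walked)  ** P2@[16:17]
i=18 'd': node 10→10 (fail-walked)  ** P2@[17:18]
i=19 'd': node 10→10 (fail-walked)  ** P2@[18:19]
i=20 'a': node 10→7 (fail-walked)  ** P3@[20:20]
i=21 'c': node 7→8  ** P4@[19:21]
i=22 'a': node 8→9  ** P1@[19:22],P3@[22:22],P5@[21:22],P7@[20:22]
i=23 'a': node 9→11 (fail-walked)  ** P3@[23:23]
i=24 'd': node 11→6 (fail-walked)
i=25 'c': node 6→12 (fail-walked)
i=26 'd': node 12→6 (fail-walked)
i=27 'b': node 6→1 (fail-walked)
i=28 'd': node 1→6 (fail-walked)
i=29 'd': node 6→10  ** P2@[28:29]
i=30 'c': node 10→12 (fail-walked)
i=31 'a': node 12→13  ** P3@[31:31],P5@[30:31]
i=32 'c': node 13→14 (fail-walked)
i=33 'a': node 14→17  ** P3@[33:33],P5@[32:33],P7@[31:33]
i=34 'a': node 17→11 (fail-walked)  ** P3@[34:34]
i=35 'c': node 11→14
i=36 'd': node 14→15
i=37 'a': node 15→16  ** P3@[37:37],P6@[34:37]
i=38 'c': node 16→8 (fail-walked)  ** P4@[36:38]
i=39 'a': node 8→9  ** P1@[36:39],P3@[39:39],P5@[38:39],P7@[37:39]
i=40 'd': node 9→6 (fail-walked)
i=41 'd': node 6→10  ** P2@[40:41]
i=42 'b': node 10→1 (fail-walked)
i=43 'd': node 1→6 (fail-walked)
i=44 'a': node 6→7  ** P3@[44:44]
i=45 'c': node 7→8  ** P4@[43:45]
i=46 'd': node 8→15 (fail-walked)
i=47 'a': node 15→16  ** P3@[47:47],P6@[44:47]
i=48 'b': node 16→1 (fail-walked)
i=49 'c': node 1→2
i=50 'd': node 2→3
i=51 'c': node 3→4
i=52 'b': node 4→5  ** P0@[48:52]
i=53 'd': node 5→6 (fail-walked)
i=54 'd': node 6→10  ** P2@[53:54]
i=55 'd': node 10→10 (fail-walked)  ** P2@[54:55]
i=56 'd': node 10→10 (fail-walked)  ** P2@[55:56]
i=57 'c': node 10→12 (fail-walked)
i=58 'a': node 12→13  ** P3@[58:58],P5@[57:58]
i=59 'a': node 13→11 (fail-walked)  ** P3@[59:59]
i=60 'a': node 11→11 (fail-walked)  ** P3@[60:60]
i=61 'a': node 11→11 (fail-walked)  ** P3@[61:61]
i=62 'd': node 11→6 (fail-walked)
i=63 'a': node 6→7  ** P3@[63:63]
i=64 'c': node 7→8  ** P4@[62:64]
i=65 'b': node 8→1 (fail-walked)
i=66 'a': node 1→11 (fail-walked)  ** P3@[66:66]
i=67 'c': node 11→14
i=68 'd': node 14→15
i=69 'a': node 15→16  ** P3@[69:69],P6@[66:69]

All matches (sorted): [[5,3],[5,5],[7,3],[8,4],[9,1],[9,3],[9,5],[9,7],[12,3],[12,6],[13,3],[16,2],[17,2],[18,2],[19,2],[20,3],[21,4],[22,1],[22,3],[22,5],[22,7],[23,3],[29,2],[31,3],[31,5],[33,3],[33,5],[33,7],[34,3],[37,3],[37,6],[38,4],[39,1],[39,3],[39,5],[39,7],[41,2],[44,3],[45,4],[47,3],[47,6],[52,0],[54,2],[55,2],[56,2],[58,3],[58,5],[59,3],[60,3],[61,3],[63,3],[64,4],[66,3],[69,3],[69,6]]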